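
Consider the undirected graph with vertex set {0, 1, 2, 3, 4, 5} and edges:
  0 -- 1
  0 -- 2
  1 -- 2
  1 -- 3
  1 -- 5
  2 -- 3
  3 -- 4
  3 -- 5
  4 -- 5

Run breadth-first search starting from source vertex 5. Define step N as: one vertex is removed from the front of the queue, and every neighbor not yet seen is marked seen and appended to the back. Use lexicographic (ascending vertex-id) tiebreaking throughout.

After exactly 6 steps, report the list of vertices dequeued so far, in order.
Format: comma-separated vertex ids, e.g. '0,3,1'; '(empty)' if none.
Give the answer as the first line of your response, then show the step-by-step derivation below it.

5,1,3,4,0,2

step 1: dequeue 5; queue=[1,3,4]; order=5
step 2: dequeue 1; queue=[3,4,0,2]; order=5,1
step 3: dequeue 3; queue=[4,0,2]; order=5,1,3
step 4: dequeue 4; queue=[0,2]; order=5,1,3,4
step 5: dequeue 0; queue=[2]; order=5,1,3,4,0
step 6: dequeue 2; queue=[(empty)]; order=5,1,3,4,0,2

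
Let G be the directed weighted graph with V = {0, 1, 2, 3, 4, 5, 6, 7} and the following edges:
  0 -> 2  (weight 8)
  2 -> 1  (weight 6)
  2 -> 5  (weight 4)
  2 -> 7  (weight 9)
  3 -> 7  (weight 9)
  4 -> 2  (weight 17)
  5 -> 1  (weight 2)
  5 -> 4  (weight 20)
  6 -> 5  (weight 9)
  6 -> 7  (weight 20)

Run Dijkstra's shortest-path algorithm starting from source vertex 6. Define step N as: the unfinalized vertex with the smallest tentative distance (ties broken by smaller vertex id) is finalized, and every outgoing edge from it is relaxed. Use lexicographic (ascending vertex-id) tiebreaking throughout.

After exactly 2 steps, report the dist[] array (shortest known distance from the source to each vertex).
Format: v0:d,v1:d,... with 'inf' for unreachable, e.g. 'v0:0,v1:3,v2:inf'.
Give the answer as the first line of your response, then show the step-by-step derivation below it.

v0:inf,v1:11,v2:inf,v3:inf,v4:29,v5:9,v6:0,v7:20

step 1: dist = v0:inf,v1:inf,v2:inf,v3:inf,v4:inf,v5:9,v6:0,v7:20
step 2: dist = v0:inf,v1:11,v2:inf,v3:inf,v4:29,v5:9,v6:0,v7:20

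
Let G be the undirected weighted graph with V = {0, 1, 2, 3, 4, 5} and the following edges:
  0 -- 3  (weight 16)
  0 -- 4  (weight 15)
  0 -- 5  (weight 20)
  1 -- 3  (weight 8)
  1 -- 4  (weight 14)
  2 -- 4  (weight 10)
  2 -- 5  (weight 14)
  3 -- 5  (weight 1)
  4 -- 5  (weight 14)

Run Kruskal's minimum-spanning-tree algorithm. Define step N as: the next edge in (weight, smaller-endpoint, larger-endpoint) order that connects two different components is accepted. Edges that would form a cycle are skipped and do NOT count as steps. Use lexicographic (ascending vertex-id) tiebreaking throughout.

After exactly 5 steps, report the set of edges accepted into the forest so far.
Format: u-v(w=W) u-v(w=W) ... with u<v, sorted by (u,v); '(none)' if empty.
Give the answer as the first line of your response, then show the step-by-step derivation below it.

0-4(w=15) 1-3(w=8) 1-4(w=14) 2-4(w=10) 3-5(w=1)

step 1: add edge 3-5 (w=1); MST = {3-5(w=1)}
step 2: add edge 1-3 (w=8); MST = {1-3(w=8) 3-5(w=1)}
step 3: add edge 2-4 (w=10); MST = {1-3(w=8) 2-4(w=10) 3-5(w=1)}
step 4: add edge 1-4 (w=14); MST = {1-3(w=8) 1-4(w=14) 2-4(w=10) 3-5(w=1)}
step 5: add edge 0-4 (w=15); MST = {0-4(w=15) 1-3(w=8) 1-4(w=14) 2-4(w=10) 3-5(w=1)}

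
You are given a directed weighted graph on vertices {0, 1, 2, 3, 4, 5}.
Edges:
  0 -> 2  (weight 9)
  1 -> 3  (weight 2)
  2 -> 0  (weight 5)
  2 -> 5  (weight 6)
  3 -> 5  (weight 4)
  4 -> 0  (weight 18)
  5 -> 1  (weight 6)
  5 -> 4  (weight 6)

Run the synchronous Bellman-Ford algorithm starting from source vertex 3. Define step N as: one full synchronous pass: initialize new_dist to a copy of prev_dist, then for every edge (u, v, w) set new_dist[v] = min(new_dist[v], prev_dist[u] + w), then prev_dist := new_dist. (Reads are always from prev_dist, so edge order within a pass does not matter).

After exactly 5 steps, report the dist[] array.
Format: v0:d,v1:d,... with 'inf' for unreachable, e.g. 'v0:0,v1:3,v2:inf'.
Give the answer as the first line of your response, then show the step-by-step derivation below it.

v0:28,v1:10,v2:37,v3:0,v4:10,v5:4

step 1: dist = v0:inf,v1:inf,v2:inf,v3:0,v4:inf,v5:4
step 2: dist = v0:inf,v1:10,v2:inf,v3:0,v4:10,v5:4
step 3: dist = v0:28,v1:10,v2:inf,v3:0,v4:10,v5:4
step 4: dist = v0:28,v1:10,v2:37,v3:0,v4:10,v5:4
step 5: dist = v0:28,v1:10,v2:37,v3:0,v4:10,v5:4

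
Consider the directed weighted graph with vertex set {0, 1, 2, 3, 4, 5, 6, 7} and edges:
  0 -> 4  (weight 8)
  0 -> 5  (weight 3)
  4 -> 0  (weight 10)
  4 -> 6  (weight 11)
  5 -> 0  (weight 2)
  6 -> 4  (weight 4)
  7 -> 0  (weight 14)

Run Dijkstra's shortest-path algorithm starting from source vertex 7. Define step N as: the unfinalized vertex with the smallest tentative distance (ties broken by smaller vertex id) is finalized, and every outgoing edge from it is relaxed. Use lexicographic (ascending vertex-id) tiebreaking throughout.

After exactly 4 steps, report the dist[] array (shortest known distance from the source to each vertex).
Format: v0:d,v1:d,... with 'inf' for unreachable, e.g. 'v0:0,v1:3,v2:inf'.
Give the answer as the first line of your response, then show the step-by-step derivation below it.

v0:14,v1:inf,v2:inf,v3:inf,v4:22,v5:17,v6:33,v7:0

step 1: dist = v0:14,v1:inf,v2:inf,v3:inf,v4:inf,v5:inf,v6:inf,v7:0
step 2: dist = v0:14,v1:inf,v2:inf,v3:inf,v4:22,v5:17,v6:inf,v7:0
step 3: dist = v0:14,v1:inf,v2:inf,v3:inf,v4:22,v5:17,v6:inf,v7:0
step 4: dist = v0:14,v1:inf,v2:inf,v3:inf,v4:22,v5:17,v6:33,v7:0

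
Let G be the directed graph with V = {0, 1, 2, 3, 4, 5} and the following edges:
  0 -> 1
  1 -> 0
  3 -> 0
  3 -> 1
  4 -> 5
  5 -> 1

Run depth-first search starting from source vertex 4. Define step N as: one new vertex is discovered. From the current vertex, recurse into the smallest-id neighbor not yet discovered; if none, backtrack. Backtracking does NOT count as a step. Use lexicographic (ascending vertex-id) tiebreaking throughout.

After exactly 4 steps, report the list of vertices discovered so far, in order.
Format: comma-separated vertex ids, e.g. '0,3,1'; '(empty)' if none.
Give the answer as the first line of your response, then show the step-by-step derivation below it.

4,5,1,0

step 1: discover 4; path=4; order=4
step 2: discover 5; path=4>5; order=4,5
step 3: discover 1; path=4>5>1; order=4,5,1
step 4: discover 0; path=4>5>1>0; order=4,5,1,0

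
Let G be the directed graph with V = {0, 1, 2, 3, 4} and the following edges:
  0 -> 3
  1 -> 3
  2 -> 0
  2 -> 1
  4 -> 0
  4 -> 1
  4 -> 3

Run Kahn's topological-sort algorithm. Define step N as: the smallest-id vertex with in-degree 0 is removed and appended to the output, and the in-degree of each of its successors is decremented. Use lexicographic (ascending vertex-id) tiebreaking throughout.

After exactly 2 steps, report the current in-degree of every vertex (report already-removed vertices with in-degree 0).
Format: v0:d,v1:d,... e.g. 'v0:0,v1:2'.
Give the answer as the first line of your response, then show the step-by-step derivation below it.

v0:0,v1:0,v2:0,v3:2,v4:0

step 1: output 2; order=[2]; indeg=(1,1,0,3,0)
step 2: output 4; order=[2,4]; indeg=(0,0,0,2,0)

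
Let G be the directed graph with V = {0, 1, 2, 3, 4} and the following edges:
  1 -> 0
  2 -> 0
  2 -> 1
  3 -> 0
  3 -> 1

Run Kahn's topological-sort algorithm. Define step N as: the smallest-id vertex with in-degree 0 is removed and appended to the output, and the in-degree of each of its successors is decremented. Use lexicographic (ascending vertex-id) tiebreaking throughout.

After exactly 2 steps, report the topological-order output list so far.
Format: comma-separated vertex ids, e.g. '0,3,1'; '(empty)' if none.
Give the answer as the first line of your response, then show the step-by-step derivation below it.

2,3

step 1: output 2; order=[2]; indeg=(2,1,0,0,0)
step 2: output 3; order=[2,3]; indeg=(1,0,0,0,0)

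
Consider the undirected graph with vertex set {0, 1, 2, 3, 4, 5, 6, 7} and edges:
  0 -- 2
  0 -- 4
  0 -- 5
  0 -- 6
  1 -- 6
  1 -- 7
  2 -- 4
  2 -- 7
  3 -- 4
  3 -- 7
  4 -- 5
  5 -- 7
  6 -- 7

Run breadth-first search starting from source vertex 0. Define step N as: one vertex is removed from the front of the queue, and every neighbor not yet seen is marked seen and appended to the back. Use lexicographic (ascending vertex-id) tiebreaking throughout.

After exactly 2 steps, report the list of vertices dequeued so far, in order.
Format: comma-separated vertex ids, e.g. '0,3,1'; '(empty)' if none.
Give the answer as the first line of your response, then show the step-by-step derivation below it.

0,2

step 1: dequeue 0; queue=[2,4,5,6]; order=0
step 2: dequeue 2; queue=[4,5,6,7]; order=0,2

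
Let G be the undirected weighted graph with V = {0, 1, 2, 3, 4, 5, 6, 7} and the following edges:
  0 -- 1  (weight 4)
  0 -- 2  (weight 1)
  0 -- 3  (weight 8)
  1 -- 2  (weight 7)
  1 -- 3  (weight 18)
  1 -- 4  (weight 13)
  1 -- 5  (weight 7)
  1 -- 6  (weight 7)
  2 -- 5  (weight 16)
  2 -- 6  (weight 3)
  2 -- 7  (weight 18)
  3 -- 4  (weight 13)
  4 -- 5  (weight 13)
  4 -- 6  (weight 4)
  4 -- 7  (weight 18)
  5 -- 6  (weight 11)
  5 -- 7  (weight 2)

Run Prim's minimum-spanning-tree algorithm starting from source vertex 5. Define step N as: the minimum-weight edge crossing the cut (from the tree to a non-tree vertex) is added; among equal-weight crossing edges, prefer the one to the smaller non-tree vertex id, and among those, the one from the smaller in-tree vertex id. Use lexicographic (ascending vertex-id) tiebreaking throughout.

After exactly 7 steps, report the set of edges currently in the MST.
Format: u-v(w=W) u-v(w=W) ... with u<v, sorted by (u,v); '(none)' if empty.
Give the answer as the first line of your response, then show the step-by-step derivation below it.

0-1(w=4) 0-2(w=1) 0-3(w=8) 1-5(w=7) 2-6(w=3) 4-6(w=4) 5-7(w=2)

step 1: add edge 5-7 (w=2); MST = {5-7(w=2)}
step 2: add edge 1-5 (w=7); MST = {1-5(w=7) 5-7(w=2)}
step 3: add edge 0-1 (w=4); MST = {0-1(w=4) 1-5(w=7) 5-7(w=2)}
step 4: add edge 0-2 (w=1); MST = {0-1(w=4) 0-2(w=1) 1-5(w=7) 5-7(w=2)}
step 5: add edge 2-6 (w=3); MST = {0-1(w=4) 0-2(w=1) 1-5(w=7) 2-6(w=3) 5-7(w=2)}
step 6: add edge 4-6 (w=4); MST = {0-1(w=4) 0-2(w=1) 1-5(w=7) 2-6(w=3) 4-6(w=4) 5-7(w=2)}
step 7: add edge 0-3 (w=8); MST = {0-1(w=4) 0-2(w=1) 0-3(w=8) 1-5(w=7) 2-6(w=3) 4-6(w=4) 5-7(w=2)}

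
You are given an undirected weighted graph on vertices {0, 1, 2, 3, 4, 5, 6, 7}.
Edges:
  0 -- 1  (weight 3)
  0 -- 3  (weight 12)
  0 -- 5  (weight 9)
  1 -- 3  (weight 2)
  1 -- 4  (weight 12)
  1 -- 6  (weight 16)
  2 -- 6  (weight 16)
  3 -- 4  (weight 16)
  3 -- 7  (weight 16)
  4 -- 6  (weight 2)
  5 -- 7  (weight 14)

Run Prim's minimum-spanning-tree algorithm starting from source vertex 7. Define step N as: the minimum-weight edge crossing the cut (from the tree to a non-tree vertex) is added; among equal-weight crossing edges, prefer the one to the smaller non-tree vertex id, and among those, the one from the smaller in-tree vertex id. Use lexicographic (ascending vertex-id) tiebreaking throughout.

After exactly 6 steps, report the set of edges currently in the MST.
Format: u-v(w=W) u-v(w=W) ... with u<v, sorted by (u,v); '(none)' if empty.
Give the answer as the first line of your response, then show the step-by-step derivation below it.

0-1(w=3) 0-5(w=9) 1-3(w=2) 1-4(w=12) 4-6(w=2) 5-7(w=14)

step 1: add edge 5-7 (w=14); MST = {5-7(w=14)}
step 2: add edge 0-5 (w=9); MST = {0-5(w=9) 5-7(w=14)}
step 3: add edge 0-1 (w=3); MST = {0-1(w=3) 0-5(w=9) 5-7(w=14)}
step 4: add edge 1-3 (w=2); MST = {0-1(w=3) 0-5(w=9) 1-3(w=2) 5-7(w=14)}
step 5: add edge 1-4 (w=12); MST = {0-1(w=3) 0-5(w=9) 1-3(w=2) 1-4(w=12) 5-7(w=14)}
step 6: add edge 4-6 (w=2); MST = {0-1(w=3) 0-5(w=9) 1-3(w=2) 1-4(w=12) 4-6(w=2) 5-7(w=14)}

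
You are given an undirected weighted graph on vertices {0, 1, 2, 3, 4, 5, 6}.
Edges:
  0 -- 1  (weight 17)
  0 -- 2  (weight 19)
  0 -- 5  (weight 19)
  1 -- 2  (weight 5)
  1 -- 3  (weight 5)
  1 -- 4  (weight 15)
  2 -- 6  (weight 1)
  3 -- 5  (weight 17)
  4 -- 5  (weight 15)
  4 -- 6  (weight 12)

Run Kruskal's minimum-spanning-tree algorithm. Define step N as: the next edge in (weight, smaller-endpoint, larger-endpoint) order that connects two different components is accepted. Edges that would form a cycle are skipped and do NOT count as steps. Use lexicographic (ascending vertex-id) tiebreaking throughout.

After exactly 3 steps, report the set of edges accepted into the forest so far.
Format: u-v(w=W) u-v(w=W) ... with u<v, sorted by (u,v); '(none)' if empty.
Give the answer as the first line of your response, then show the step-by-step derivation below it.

1-2(w=5) 1-3(w=5) 2-6(w=1)

step 1: add edge 2-6 (w=1); MST = {2-6(w=1)}
step 2: add edge 1-2 (w=5); MST = {1-2(w=5) 2-6(w=1)}
step 3: add edge 1-3 (w=5); MST = {1-2(w=5) 1-3(w=5) 2-6(w=1)}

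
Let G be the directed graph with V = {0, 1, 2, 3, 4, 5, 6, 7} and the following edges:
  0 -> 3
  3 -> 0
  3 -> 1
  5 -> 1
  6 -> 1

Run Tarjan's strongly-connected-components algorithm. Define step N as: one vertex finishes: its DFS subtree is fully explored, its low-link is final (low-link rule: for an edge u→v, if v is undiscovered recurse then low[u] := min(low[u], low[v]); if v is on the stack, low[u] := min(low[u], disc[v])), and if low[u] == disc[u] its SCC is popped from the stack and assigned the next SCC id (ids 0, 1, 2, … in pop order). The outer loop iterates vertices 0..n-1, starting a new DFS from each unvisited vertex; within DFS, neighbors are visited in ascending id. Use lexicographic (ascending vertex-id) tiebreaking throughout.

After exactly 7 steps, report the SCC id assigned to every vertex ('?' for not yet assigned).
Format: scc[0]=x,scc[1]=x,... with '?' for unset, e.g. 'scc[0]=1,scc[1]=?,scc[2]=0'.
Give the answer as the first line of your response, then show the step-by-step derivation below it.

scc[0]=1,scc[1]=0,scc[2]=2,scc[3]=1,scc[4]=3,scc[5]=4,scc[6]=5,scc[7]=?

step 1: low=(low[0]=0,low[1]=2,low[2]=?,low[3]=0,low[4]=?,low[5]=?,low[6]=?,low[7]=?); scc=(scc[0]=?,scc[1]=0,scc[2]=?,scc[3]=?,scc[4]=?,scc[5]=?,scc[6]=?,scc[7]=?)
step 2: low=(low[0]=0,low[1]=2,low[2]=?,low[3]=0,low[4]=?,low[5]=?,low[6]=?,low[7]=?); scc=(scc[0]=?,scc[1]=0,scc[2]=?,scc[3]=?,scc[4]=?,scc[5]=?,scc[6]=?,scc[7]=?)
step 3: low=(low[0]=0,low[1]=2,low[2]=?,low[3]=0,low[4]=?,low[5]=?,low[6]=?,low[7]=?); scc=(scc[0]=1,scc[1]=0,scc[2]=?,scc[3]=1,scc[4]=?,scc[5]=?,scc[6]=?,scc[7]=?)
step 4: low=(low[0]=0,low[1]=2,low[2]=3,low[3]=0,low[4]=?,low[5]=?,low[6]=?,low[7]=?); scc=(scc[0]=1,scc[1]=0,scc[2]=2,scc[3]=1,scc[4]=?,scc[5]=?,scc[6]=?,scc[7]=?)
step 5: low=(low[0]=0,low[1]=2,low[2]=3,low[3]=0,low[4]=4,low[5]=?,low[6]=?,low[7]=?); scc=(scc[0]=1,scc[1]=0,scc[2]=2,scc[3]=1,scc[4]=3,scc[5]=?,scc[6]=?,scc[7]=?)
step 6: low=(low[0]=0,low[1]=2,low[2]=3,low[3]=0,low[4]=4,low[5]=5,low[6]=?,low[7]=?); scc=(scc[0]=1,scc[1]=0,scc[2]=2,scc[3]=1,scc[4]=3,scc[5]=4,scc[6]=?,scc[7]=?)
step 7: low=(low[0]=0,low[1]=2,low[2]=3,low[3]=0,low[4]=4,low[5]=5,low[6]=6,low[7]=?); scc=(scc[0]=1,scc[1]=0,scc[2]=2,scc[3]=1,scc[4]=3,scc[5]=4,scc[6]=5,scc[7]=?)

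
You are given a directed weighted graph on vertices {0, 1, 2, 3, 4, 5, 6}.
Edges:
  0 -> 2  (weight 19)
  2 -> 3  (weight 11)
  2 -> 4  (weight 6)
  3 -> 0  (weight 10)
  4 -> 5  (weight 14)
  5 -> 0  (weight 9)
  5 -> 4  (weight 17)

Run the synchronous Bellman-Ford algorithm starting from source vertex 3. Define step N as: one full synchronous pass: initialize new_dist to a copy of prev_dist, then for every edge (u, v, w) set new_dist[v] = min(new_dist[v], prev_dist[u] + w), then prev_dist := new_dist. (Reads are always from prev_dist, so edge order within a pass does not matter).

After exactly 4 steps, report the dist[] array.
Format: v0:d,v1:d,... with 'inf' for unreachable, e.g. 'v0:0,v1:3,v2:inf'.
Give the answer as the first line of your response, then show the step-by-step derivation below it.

v0:10,v1:inf,v2:29,v3:0,v4:35,v5:49,v6:inf

step 1: dist = v0:10,v1:inf,v2:inf,v3:0,v4:inf,v5:inf,v6:inf
step 2: dist = v0:10,v1:inf,v2:29,v3:0,v4:inf,v5:inf,v6:inf
step 3: dist = v0:10,v1:inf,v2:29,v3:0,v4:35,v5:inf,v6:inf
step 4: dist = v0:10,v1:inf,v2:29,v3:0,v4:35,v5:49,v6:inf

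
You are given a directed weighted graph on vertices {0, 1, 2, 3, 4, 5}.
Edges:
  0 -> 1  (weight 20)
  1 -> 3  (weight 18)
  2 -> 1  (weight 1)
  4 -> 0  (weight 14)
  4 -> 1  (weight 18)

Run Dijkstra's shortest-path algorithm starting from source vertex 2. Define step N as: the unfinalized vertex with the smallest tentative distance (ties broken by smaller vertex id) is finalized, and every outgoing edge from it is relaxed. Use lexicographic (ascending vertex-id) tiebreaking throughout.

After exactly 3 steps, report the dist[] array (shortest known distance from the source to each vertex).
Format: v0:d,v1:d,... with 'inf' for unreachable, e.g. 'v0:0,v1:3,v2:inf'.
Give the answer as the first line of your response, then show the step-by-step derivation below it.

v0:inf,v1:1,v2:0,v3:19,v4:inf,v5:inf

step 1: dist = v0:inf,v1:1,v2:0,v3:inf,v4:inf,v5:inf
step 2: dist = v0:inf,v1:1,v2:0,v3:19,v4:inf,v5:inf
step 3: dist = v0:inf,v1:1,v2:0,v3:19,v4:inf,v5:inf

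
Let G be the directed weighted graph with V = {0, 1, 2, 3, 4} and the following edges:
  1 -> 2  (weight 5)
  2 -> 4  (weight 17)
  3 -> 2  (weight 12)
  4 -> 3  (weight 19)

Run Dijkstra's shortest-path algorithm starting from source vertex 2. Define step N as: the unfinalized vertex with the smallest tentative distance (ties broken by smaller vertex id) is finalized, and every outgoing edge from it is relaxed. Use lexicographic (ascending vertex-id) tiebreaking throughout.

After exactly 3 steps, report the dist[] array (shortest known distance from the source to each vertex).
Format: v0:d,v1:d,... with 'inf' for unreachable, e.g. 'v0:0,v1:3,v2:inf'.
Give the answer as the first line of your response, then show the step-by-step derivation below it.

v0:inf,v1:inf,v2:0,v3:36,v4:17

step 1: dist = v0:inf,v1:inf,v2:0,v3:inf,v4:17
step 2: dist = v0:inf,v1:inf,v2:0,v3:36,v4:17
step 3: dist = v0:inf,v1:inf,v2:0,v3:36,v4:17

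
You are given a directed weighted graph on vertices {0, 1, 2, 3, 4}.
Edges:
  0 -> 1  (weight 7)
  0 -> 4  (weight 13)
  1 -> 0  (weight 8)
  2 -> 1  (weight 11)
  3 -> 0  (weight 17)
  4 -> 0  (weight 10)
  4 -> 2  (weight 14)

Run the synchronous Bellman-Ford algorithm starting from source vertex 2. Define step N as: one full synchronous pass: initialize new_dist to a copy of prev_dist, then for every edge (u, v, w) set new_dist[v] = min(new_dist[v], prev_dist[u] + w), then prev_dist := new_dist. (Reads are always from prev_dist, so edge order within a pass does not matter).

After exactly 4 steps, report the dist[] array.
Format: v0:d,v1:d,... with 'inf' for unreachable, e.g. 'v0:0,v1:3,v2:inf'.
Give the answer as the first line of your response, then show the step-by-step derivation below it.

v0:19,v1:11,v2:0,v3:inf,v4:32

step 1: dist = v0:inf,v1:11,v2:0,v3:inf,v4:inf
step 2: dist = v0:19,v1:11,v2:0,v3:inf,v4:inf
step 3: dist = v0:19,v1:11,v2:0,v3:inf,v4:32
step 4: dist = v0:19,v1:11,v2:0,v3:inf,v4:32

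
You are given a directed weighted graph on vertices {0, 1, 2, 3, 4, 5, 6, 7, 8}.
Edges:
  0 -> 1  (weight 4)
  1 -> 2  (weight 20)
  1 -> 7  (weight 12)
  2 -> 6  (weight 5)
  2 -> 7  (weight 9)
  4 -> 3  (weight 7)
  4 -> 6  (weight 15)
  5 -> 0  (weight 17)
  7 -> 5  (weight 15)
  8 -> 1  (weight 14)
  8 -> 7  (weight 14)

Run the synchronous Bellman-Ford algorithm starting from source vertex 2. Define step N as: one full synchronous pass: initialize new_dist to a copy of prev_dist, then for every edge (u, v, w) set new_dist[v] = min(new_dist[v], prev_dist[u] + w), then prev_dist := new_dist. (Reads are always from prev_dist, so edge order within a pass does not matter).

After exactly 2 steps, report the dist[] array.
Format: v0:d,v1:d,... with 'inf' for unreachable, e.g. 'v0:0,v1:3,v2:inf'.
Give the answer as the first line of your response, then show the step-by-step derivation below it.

v0:inf,v1:inf,v2:0,v3:inf,v4:inf,v5:24,v6:5,v7:9,v8:inf

step 1: dist = v0:inf,v1:inf,v2:0,v3:inf,v4:inf,v5:inf,v6:5,v7:9,v8:inf
step 2: dist = v0:inf,v1:inf,v2:0,v3:inf,v4:inf,v5:24,v6:5,v7:9,v8:inf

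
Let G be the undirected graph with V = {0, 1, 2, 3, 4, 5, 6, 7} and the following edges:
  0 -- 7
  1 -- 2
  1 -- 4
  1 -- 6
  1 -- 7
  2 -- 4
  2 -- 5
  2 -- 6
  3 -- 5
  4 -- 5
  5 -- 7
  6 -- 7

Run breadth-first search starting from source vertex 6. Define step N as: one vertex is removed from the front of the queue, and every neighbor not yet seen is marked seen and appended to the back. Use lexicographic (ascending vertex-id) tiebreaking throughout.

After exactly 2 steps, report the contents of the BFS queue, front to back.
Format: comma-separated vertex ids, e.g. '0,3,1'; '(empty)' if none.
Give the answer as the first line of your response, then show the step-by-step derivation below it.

2,7,4

step 1: dequeue 6; queue=[1,2,7]; order=6
step 2: dequeue 1; queue=[2,7,4]; order=6,1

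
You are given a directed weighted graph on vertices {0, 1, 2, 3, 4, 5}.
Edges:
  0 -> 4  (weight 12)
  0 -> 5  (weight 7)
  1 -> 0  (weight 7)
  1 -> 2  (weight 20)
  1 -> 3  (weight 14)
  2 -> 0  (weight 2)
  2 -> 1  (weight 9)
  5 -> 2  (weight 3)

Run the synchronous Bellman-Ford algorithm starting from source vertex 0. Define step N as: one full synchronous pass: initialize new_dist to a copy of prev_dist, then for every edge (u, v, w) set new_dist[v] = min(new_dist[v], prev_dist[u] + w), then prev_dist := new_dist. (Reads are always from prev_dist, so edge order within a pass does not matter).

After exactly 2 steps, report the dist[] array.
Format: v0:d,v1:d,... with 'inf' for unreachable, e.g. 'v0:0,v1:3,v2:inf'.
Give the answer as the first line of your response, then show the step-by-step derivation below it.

v0:0,v1:inf,v2:10,v3:inf,v4:12,v5:7

step 1: dist = v0:0,v1:inf,v2:inf,v3:inf,v4:12,v5:7
step 2: dist = v0:0,v1:inf,v2:10,v3:inf,v4:12,v5:7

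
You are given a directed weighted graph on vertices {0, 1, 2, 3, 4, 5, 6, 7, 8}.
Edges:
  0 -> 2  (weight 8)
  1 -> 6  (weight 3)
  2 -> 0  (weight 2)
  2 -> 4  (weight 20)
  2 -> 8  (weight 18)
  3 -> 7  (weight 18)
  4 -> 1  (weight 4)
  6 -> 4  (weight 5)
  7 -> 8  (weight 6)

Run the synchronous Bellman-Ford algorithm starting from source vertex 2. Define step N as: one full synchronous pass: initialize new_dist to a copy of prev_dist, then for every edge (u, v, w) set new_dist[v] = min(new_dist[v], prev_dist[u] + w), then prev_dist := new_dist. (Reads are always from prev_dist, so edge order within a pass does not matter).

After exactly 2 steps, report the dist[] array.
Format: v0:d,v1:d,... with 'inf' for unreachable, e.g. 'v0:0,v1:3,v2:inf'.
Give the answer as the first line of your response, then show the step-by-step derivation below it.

v0:2,v1:24,v2:0,v3:inf,v4:20,v5:inf,v6:inf,v7:inf,v8:18

step 1: dist = v0:2,v1:inf,v2:0,v3:inf,v4:20,v5:inf,v6:inf,v7:inf,v8:18
step 2: dist = v0:2,v1:24,v2:0,v3:inf,v4:20,v5:inf,v6:inf,v7:inf,v8:18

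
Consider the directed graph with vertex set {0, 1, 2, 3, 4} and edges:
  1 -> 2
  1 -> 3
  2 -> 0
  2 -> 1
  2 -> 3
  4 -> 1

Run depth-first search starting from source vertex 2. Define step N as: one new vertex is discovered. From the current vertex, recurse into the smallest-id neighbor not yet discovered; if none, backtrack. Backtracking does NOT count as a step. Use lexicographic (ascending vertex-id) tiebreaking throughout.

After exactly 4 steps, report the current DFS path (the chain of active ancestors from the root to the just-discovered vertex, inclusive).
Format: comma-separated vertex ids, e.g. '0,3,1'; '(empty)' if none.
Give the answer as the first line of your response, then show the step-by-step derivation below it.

2,1,3

step 1: discover 2; path=2; order=2
step 2: discover 0; path=2>0; order=2,0
step 3: discover 1; path=2>1; order=2,0,1
step 4: discover 3; path=2>1>3; order=2,0,1,3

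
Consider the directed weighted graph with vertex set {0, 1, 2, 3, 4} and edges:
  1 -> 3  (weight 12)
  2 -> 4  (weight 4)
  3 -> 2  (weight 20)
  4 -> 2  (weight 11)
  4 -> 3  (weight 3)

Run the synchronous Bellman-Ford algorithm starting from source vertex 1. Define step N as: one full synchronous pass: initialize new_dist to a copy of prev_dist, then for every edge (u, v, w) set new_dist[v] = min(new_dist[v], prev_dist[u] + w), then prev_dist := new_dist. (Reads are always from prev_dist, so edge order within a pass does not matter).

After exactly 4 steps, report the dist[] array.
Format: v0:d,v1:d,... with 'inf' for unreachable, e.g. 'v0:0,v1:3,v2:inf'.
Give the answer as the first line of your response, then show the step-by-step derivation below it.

v0:inf,v1:0,v2:32,v3:12,v4:36

step 1: dist = v0:inf,v1:0,v2:inf,v3:12,v4:inf
step 2: dist = v0:inf,v1:0,v2:32,v3:12,v4:inf
step 3: dist = v0:inf,v1:0,v2:32,v3:12,v4:36
step 4: dist = v0:inf,v1:0,v2:32,v3:12,v4:36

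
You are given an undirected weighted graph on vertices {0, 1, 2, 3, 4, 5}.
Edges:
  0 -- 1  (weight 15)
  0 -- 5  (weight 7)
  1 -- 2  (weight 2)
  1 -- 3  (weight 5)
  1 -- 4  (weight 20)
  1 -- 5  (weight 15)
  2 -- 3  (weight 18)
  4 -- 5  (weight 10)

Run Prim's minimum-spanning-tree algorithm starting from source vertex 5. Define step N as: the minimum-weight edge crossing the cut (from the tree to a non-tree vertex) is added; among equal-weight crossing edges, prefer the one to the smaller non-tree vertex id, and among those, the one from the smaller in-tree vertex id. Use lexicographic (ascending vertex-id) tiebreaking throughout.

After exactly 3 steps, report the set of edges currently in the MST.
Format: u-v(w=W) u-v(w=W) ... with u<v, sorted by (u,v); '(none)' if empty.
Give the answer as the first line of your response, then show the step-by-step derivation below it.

0-1(w=15) 0-5(w=7) 4-5(w=10)

step 1: add edge 0-5 (w=7); MST = {0-5(w=7)}
step 2: add edge 4-5 (w=10); MST = {0-5(w=7) 4-5(w=10)}
step 3: add edge 0-1 (w=15); MST = {0-1(w=15) 0-5(w=7) 4-5(w=10)}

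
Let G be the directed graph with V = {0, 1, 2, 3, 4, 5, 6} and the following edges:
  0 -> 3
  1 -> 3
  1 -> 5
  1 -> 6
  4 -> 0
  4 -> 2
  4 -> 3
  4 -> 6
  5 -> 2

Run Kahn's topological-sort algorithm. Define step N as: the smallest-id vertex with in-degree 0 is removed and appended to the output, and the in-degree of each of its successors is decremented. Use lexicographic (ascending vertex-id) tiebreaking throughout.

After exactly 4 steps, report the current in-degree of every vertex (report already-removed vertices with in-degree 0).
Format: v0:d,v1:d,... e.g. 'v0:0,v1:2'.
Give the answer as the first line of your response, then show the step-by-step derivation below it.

v0:0,v1:0,v2:1,v3:0,v4:0,v5:0,v6:0

step 1: output 1; order=[1]; indeg=(1,0,2,2,0,0,1)
step 2: output 4; order=[1,4]; indeg=(0,0,1,1,0,0,0)
step 3: output 0; order=[1,4,0]; indeg=(0,0,1,0,0,0,0)
step 4: output 3; order=[1,4,0,3]; indeg=(0,0,1,0,0,0,0)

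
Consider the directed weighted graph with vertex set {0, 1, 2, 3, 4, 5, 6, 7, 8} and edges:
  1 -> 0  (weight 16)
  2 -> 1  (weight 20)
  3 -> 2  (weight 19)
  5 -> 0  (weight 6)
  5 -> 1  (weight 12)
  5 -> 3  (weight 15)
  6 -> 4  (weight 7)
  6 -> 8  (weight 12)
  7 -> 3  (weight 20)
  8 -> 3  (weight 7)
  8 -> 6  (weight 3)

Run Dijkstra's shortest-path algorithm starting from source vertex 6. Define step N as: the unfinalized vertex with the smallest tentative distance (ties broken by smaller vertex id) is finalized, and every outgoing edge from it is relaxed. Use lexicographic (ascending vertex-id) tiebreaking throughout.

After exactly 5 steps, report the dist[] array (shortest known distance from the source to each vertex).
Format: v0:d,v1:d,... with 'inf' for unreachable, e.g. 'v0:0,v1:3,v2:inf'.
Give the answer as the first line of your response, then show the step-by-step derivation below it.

v0:inf,v1:58,v2:38,v3:19,v4:7,v5:inf,v6:0,v7:inf,v8:12

step 1: dist = v0:inf,v1:inf,v2:inf,v3:inf,v4:7,v5:inf,v6:0,v7:inf,v8:12
step 2: dist = v0:inf,v1:inf,v2:inf,v3:inf,v4:7,v5:inf,v6:0,v7:inf,v8:12
step 3: dist = v0:inf,v1:inf,v2:inf,v3:19,v4:7,v5:inf,v6:0,v7:inf,v8:12
step 4: dist = v0:inf,v1:inf,v2:38,v3:19,v4:7,v5:inf,v6:0,v7:inf,v8:12
step 5: dist = v0:inf,v1:58,v2:38,v3:19,v4:7,v5:inf,v6:0,v7:inf,v8:12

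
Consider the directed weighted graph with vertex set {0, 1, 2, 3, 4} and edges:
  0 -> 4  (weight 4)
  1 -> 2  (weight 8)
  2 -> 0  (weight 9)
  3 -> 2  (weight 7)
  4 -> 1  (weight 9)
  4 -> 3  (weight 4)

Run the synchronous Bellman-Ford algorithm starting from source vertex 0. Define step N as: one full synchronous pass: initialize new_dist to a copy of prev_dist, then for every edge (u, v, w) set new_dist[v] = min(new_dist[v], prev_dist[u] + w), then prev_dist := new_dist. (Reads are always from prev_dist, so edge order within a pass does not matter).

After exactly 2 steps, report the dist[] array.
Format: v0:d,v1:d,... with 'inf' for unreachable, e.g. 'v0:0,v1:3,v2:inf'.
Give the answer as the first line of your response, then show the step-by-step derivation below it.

v0:0,v1:13,v2:inf,v3:8,v4:4

step 1: dist = v0:0,v1:inf,v2:inf,v3:inf,v4:4
step 2: dist = v0:0,v1:13,v2:inf,v3:8,v4:4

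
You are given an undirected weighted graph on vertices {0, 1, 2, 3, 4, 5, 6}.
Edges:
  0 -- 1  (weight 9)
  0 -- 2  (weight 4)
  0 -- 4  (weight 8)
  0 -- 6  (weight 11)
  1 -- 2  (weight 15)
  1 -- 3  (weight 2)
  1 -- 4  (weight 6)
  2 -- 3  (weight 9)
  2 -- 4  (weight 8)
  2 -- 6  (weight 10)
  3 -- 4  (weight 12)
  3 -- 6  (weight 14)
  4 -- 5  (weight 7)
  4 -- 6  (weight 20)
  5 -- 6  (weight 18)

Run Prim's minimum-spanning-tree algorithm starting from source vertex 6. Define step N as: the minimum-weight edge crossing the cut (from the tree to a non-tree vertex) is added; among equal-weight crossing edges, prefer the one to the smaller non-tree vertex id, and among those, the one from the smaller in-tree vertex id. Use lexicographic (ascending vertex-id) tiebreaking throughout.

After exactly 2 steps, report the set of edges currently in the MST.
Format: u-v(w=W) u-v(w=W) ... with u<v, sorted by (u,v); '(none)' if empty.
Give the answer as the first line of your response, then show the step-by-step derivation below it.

0-2(w=4) 2-6(w=10)

step 1: add edge 2-6 (w=10); MST = {2-6(w=10)}
step 2: add edge 0-2 (w=4); MST = {0-2(w=4) 2-6(w=10)}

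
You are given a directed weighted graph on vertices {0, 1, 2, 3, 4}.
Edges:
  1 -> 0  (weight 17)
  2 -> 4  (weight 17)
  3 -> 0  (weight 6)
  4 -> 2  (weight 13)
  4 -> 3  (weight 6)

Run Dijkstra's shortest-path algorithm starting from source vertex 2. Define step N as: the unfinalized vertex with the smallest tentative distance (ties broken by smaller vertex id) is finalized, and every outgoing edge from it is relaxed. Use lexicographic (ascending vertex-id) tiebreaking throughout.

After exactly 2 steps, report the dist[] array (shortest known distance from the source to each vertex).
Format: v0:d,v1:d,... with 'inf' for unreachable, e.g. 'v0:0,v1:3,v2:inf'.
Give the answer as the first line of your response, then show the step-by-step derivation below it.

v0:inf,v1:inf,v2:0,v3:23,v4:17

step 1: dist = v0:inf,v1:inf,v2:0,v3:inf,v4:17
step 2: dist = v0:inf,v1:inf,v2:0,v3:23,v4:17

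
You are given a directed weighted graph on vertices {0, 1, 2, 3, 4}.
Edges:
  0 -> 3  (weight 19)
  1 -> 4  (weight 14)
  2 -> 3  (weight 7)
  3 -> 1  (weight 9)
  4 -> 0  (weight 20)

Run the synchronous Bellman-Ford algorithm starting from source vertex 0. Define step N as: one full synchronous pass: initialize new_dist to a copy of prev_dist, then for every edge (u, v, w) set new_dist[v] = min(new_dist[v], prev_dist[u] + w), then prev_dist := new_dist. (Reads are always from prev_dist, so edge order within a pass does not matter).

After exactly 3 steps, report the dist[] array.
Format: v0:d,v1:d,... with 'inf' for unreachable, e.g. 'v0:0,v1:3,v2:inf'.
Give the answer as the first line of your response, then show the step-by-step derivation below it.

v0:0,v1:28,v2:inf,v3:19,v4:42

step 1: dist = v0:0,v1:inf,v2:inf,v3:19,v4:inf
step 2: dist = v0:0,v1:28,v2:inf,v3:19,v4:inf
step 3: dist = v0:0,v1:28,v2:inf,v3:19,v4:42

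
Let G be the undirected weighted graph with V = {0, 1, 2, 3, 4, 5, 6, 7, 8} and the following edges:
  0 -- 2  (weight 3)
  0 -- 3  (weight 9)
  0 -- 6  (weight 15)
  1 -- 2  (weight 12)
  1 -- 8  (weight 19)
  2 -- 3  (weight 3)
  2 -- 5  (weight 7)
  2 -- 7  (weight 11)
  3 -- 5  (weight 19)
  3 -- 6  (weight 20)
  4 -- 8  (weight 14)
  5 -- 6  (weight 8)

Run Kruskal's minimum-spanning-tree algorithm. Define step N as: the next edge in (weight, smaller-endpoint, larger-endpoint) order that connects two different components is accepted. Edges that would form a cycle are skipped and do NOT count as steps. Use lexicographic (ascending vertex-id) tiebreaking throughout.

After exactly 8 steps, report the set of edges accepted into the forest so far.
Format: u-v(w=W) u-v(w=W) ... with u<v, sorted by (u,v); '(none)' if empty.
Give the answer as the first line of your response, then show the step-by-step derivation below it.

0-2(w=3) 1-2(w=12) 1-8(w=19) 2-3(w=3) 2-5(w=7) 2-7(w=11) 4-8(w=14) 5-6(w=8)

step 1: add edge 0-2 (w=3); MST = {0-2(w=3)}
step 2: add edge 2-3 (w=3); MST = {0-2(w=3) 2-3(w=3)}
step 3: add edge 2-5 (w=7); MST = {0-2(w=3) 2-3(w=3) 2-5(w=7)}
step 4: add edge 5-6 (w=8); MST = {0-2(w=3) 2-3(w=3) 2-5(w=7) 5-6(w=8)}
step 5: add edge 2-7 (w=11); MST = {0-2(w=3) 2-3(w=3) 2-5(w=7) 2-7(w=11) 5-6(w=8)}
step 6: add edge 1-2 (w=12); MST = {0-2(w=3) 1-2(w=12) 2-3(w=3) 2-5(w=7) 2-7(w=11) 5-6(w=8)}
step 7: add edge 4-8 (w=14); MST = {0-2(w=3) 1-2(w=12) 2-3(w=3) 2-5(w=7) 2-7(w=11) 4-8(w=14) 5-6(w=8)}
step 8: add edge 1-8 (w=19); MST = {0-2(w=3) 1-2(w=12) 1-8(w=19) 2-3(w=3) 2-5(w=7) 2-7(w=11) 4-8(w=14) 5-6(w=8)}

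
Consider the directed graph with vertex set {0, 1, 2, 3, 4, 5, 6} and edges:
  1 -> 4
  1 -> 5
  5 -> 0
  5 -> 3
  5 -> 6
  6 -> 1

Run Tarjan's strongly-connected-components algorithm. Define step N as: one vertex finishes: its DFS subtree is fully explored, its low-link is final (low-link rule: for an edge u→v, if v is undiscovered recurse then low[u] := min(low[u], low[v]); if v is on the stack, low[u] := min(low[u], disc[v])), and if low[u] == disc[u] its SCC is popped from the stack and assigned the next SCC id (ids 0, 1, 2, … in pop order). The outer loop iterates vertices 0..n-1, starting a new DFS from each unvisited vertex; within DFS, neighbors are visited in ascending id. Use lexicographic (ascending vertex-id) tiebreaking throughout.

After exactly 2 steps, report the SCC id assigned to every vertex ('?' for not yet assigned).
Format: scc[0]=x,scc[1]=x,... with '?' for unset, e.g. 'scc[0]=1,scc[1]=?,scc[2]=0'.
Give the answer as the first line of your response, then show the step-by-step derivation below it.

scc[0]=0,scc[1]=?,scc[2]=?,scc[3]=?,scc[4]=1,scc[5]=?,scc[6]=?

step 1: low=(low[0]=0,low[1]=?,low[2]=?,low[3]=?,low[4]=?,low[5]=?,low[6]=?); scc=(scc[0]=0,scc[1]=?,scc[2]=?,scc[3]=?,scc[4]=?,scc[5]=?,scc[6]=?)
step 2: low=(low[0]=0,low[1]=1,low[2]=?,low[3]=?,low[4]=2,low[5]=?,low[6]=?); scc=(scc[0]=0,scc[1]=?,scc[2]=?,scc[3]=?,scc[4]=1,scc[5]=?,scc[6]=?)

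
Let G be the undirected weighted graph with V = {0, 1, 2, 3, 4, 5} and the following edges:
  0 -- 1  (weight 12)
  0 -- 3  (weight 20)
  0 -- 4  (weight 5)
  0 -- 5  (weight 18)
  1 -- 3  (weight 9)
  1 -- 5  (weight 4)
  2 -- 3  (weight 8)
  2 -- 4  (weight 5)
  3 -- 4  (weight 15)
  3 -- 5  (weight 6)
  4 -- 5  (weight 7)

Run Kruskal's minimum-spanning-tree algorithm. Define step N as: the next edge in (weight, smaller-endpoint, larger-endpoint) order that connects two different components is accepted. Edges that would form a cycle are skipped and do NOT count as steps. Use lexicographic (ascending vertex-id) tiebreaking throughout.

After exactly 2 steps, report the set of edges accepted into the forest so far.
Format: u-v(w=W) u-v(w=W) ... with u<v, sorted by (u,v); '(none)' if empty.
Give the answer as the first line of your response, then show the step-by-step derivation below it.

0-4(w=5) 1-5(w=4)

step 1: add edge 1-5 (w=4); MST = {1-5(w=4)}
step 2: add edge 0-4 (w=5); MST = {0-4(w=5) 1-5(w=4)}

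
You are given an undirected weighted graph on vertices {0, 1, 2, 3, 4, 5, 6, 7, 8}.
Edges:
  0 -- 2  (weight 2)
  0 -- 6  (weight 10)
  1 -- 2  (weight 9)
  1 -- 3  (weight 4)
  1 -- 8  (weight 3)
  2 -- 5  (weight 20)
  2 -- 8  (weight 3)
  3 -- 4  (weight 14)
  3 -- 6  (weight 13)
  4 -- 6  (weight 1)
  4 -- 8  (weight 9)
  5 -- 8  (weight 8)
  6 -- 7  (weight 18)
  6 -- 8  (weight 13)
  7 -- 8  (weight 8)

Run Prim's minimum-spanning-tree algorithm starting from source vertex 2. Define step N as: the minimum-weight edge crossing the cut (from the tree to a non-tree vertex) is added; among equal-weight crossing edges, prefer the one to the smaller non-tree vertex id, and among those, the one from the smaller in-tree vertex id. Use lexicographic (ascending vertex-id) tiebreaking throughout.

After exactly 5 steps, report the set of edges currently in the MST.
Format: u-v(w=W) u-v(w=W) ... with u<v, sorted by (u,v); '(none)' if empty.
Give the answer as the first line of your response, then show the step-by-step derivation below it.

0-2(w=2) 1-3(w=4) 1-8(w=3) 2-8(w=3) 5-8(w=8)

step 1: add edge 0-2 (w=2); MST = {0-2(w=2)}
step 2: add edge 2-8 (w=3); MST = {0-2(w=2) 2-8(w=3)}
step 3: add edge 1-8 (w=3); MST = {0-2(w=2) 1-8(w=3) 2-8(w=3)}
step 4: add edge 1-3 (w=4); MST = {0-2(w=2) 1-3(w=4) 1-8(w=3) 2-8(w=3)}
step 5: add edge 5-8 (w=8); MST = {0-2(w=2) 1-3(w=4) 1-8(w=3) 2-8(w=3) 5-8(w=8)}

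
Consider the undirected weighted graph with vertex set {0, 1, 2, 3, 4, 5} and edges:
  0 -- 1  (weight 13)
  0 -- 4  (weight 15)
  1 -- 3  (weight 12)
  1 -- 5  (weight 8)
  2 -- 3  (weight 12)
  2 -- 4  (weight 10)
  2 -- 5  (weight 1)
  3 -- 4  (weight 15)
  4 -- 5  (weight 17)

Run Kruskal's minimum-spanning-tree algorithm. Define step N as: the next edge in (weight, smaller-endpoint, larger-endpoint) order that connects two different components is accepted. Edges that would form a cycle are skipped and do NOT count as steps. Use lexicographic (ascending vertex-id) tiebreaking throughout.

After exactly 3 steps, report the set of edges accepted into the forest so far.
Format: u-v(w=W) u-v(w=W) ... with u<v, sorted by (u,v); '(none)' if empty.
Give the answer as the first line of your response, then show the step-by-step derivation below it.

1-5(w=8) 2-4(w=10) 2-5(w=1)

step 1: add edge 2-5 (w=1); MST = {2-5(w=1)}
step 2: add edge 1-5 (w=8); MST = {1-5(w=8) 2-5(w=1)}
step 3: add edge 2-4 (w=10); MST = {1-5(w=8) 2-4(w=10) 2-5(w=1)}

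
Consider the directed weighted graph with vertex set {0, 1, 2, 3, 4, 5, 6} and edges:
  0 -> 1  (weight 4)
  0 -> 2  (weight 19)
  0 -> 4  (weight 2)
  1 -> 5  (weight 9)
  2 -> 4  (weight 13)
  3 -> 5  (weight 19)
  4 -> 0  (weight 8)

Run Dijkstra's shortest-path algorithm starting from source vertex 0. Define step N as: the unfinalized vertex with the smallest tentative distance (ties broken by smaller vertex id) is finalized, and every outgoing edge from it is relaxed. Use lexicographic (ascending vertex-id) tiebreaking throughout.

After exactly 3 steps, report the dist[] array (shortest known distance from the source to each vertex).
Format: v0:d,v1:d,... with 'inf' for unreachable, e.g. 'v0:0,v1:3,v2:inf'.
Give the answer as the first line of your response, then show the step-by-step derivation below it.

v0:0,v1:4,v2:19,v3:inf,v4:2,v5:13,v6:inf

step 1: dist = v0:0,v1:4,v2:19,v3:inf,v4:2,v5:inf,v6:inf
step 2: dist = v0:0,v1:4,v2:19,v3:inf,v4:2,v5:inf,v6:inf
step 3: dist = v0:0,v1:4,v2:19,v3:inf,v4:2,v5:13,v6:inf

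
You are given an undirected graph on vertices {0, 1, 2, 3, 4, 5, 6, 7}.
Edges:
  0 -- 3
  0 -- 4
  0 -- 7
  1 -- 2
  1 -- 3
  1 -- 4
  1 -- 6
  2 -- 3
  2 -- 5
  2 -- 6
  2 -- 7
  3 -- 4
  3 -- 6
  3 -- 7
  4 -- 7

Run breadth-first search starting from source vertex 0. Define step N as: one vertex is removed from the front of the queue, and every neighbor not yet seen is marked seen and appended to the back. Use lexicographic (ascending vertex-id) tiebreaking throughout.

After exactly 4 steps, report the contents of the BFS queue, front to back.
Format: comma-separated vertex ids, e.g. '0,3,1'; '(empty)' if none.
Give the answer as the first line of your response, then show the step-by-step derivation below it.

1,2,6

step 1: dequeue 0; queue=[3,4,7]; order=0
step 2: dequeue 3; queue=[4,7,1,2,6]; order=0,3
step 3: dequeue 4; queue=[7,1,2,6]; order=0,3,4
step 4: dequeue 7; queue=[1,2,6]; order=0,3,4,7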